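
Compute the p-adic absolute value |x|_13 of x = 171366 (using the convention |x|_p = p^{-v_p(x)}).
|171366|_13 = 1/28561

Step 1 — compute v_13(x) by factoring powers of 13 out of the numerator and denominator: v_13(171366) = 4. Step 2 — apply |x|_p = p^{-v_p(x)} = 13^{-4} = 1/28561.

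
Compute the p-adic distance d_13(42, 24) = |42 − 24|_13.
d_13(42, 24) = 1

Step 1 — x − y = 42 − 24 = 18. Step 2 — v_13(18) = 0 (factor: 18 = (13^0 · 18); the sign does not affect v_p). Step 3 — |x − y|_13 = 13^{0} = 1.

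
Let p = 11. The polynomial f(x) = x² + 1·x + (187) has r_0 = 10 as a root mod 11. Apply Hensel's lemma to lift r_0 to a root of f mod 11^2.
r_1 = 65 (mod 121)

Hensel: r_{i+1} = r_i − f(r_i)·(f′(r_i))^{-1} mod 11^{i+2}, f′(x) = 2x + 1. Iterate:
  r_0 = 10 (mod 11)
  r_1 = 65 (mod 121)
Final: r = 65 satisfies f(r) ≡ 0 mod 11^2.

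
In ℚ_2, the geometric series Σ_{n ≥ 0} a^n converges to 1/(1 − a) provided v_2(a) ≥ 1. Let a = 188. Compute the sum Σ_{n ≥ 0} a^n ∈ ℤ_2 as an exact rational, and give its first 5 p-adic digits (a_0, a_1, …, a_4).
Σ a^n = 1/(1 − a) = -1/187;  first 5 digits = (1, 0, 1, 1, 0)

v_2(a) = 2 ≥ 1, so the series converges in ℤ_2 to 1/(1 − a) = 1/(1 − 188) = -1/187. Expand this rational in ℤ_2: compute digits iteratively via d_i = x_i mod 2, x_{i+1} = (x_i − d_i)/2. The first 5 digits are (1, 0, 1, 1, 0).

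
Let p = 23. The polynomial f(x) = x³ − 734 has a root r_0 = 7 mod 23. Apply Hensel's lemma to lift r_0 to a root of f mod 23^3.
r_2 = 3342 (mod 12167)

Hensel: r_{i+1} = r_i − f(r_i)/f′(r_i) mod 23^{i+2}, where f′(x) = 3x². Iterate:
  r_0 = 7 (mod 23)
  r_1 = 168 (mod 529)
  r_2 = 3342 (mod 12167)
Final: r = 3342 with f(r) ≡ 0 mod 23^3.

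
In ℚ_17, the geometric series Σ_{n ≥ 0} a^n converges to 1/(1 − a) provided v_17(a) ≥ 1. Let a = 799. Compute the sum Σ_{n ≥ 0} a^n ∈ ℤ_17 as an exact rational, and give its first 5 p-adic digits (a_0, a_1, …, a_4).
Σ a^n = 1/(1 − a) = -1/798;  first 5 digits = (1, 13, 1, 15, 12)

v_17(a) = 1 ≥ 1, so the series converges in ℤ_17 to 1/(1 − a) = 1/(1 − 799) = -1/798. Expand this rational in ℤ_17: compute digits iteratively via d_i = x_i mod 17, x_{i+1} = (x_i − d_i)/17. The first 5 digits are (1, 13, 1, 15, 12).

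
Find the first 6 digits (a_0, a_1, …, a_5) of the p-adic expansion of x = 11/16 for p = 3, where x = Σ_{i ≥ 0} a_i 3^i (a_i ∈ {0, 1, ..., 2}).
(a_0, …, a_5) = (2, 2, 2, 0, 1, 2)

v_3(11/16) = 0 (numerator and denominator both coprime to 3), so x ∈ ℤ_3^×. Compute digits iteratively via a_i = x_i mod 3, x_{i+1} = (x_i − a_i)/3, with x_0 = x:
  x_0 = 11/16;  a_0 = 2;  x_1 = (x_0 − 2)/3 = -7/16
  x_1 = -7/16;  a_1 = 2;  x_2 = (x_1 − 2)/3 = -13/16
  x_2 = -13/16;  a_2 = 2;  x_3 = (x_2 − 2)/3 = -15/16
  x_3 = -15/16;  a_3 = 0;  x_4 = (x_3 − 0)/3 = -5/16
  x_4 = -5/16;  a_4 = 1;  x_5 = (x_4 − 1)/3 = -7/16
  x_5 = -7/16;  a_5 = 2;  x_6 = (x_5 − 2)/3 = -13/16
Digits: (2, 2, 2, 0, 1, 2).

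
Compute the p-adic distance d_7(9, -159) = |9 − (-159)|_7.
d_7(9, -159) = 1/7

Step 1 — x − y = 9 − (-159) = 168. Step 2 — v_7(168) = 1 (factor: 168 = (7^1 · 24); the sign does not affect v_p). Step 3 — |x − y|_7 = 7^{-1} = 1/7.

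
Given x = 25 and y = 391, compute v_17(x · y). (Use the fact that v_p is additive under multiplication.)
v_17(9775) = 1

v_p(x) = 0 (factor: 25 = 17^0 · 25); v_p(y) = 1 (factor: 391 = 17^1 · 23). Additivity: v_p(xy) = v_p(x) + v_p(y) = 0 + 1 = 1. (Direct check: xy = 9775 = 17^1 · (575).)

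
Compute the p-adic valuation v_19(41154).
v_19(41154) = 3

v_19(n) is the largest exponent k such that 19^k divides n. Factor out: 41154 = 19^3 · 6. (Sign doesn't affect v_p.) So v_19(41154) = 3.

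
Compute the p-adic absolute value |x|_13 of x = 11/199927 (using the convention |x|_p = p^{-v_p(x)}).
|11/199927|_13 = 28561

Step 1 — compute v_13(x) by factoring powers of 13 out of the numerator and denominator: v_13(11/199927) = -4. Step 2 — apply |x|_p = p^{-v_p(x)} = 13^{4} = 28561.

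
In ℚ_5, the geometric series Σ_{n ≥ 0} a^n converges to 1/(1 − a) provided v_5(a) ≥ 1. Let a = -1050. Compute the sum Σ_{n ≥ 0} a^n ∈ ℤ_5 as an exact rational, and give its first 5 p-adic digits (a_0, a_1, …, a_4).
Σ a^n = 1/(1 − a) = 1/1051;  first 5 digits = (1, 0, 3, 1, 2)

v_5(a) = 2 ≥ 1, so the series converges in ℤ_5 to 1/(1 − a) = 1/(1 − (-1050)) = 1/1051. Expand this rational in ℤ_5: compute digits iteratively via d_i = x_i mod 5, x_{i+1} = (x_i − d_i)/5. The first 5 digits are (1, 0, 3, 1, 2).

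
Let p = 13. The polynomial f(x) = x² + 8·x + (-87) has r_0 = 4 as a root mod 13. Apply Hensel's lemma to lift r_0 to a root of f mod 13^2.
r_1 = 17 (mod 169)

Hensel: r_{i+1} = r_i − f(r_i)·(f′(r_i))^{-1} mod 13^{i+2}, f′(x) = 2x + 8. Iterate:
  r_0 = 4 (mod 13)
  r_1 = 17 (mod 169)
Final: r = 17 satisfies f(r) ≡ 0 mod 13^2.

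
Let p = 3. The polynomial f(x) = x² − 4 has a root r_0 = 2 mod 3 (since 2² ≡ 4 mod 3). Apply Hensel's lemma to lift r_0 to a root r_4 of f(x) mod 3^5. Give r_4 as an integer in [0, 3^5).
r_4 = 2 (mod 243)

Hensel's recurrence: r_{i+1} = r_i − f(r_i)·(f′(r_i))^{-1} mod 3^{i+2}, with f′(x) = 2x. Iterate:
  r_0 = 2 (mod 3)
  r_1 = 2 (mod 9)
  r_2 = 2 (mod 27)
  r_3 = 2 (mod 81)
  r_4 = 2 (mod 243)
Final: r_4 = 2, and one checks f(r_4) ≡ 0 mod 3^5.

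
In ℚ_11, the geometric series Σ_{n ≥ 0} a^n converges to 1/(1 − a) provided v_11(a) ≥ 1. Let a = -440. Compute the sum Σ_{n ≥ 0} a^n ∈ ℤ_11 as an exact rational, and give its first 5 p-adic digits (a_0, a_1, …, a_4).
Σ a^n = 1/(1 − a) = 1/441;  first 5 digits = (1, 4, 1, 0, 6)

v_11(a) = 1 ≥ 1, so the series converges in ℤ_11 to 1/(1 − a) = 1/(1 − (-440)) = 1/441. Expand this rational in ℤ_11: compute digits iteratively via d_i = x_i mod 11, x_{i+1} = (x_i − d_i)/11. The first 5 digits are (1, 4, 1, 0, 6).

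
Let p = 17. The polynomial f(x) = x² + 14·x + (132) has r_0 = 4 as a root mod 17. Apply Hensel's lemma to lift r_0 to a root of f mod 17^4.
r_3 = 28343 (mod 83521)

Hensel: r_{i+1} = r_i − f(r_i)·(f′(r_i))^{-1} mod 17^{i+2}, f′(x) = 2x + 14. Iterate:
  r_0 = 4 (mod 17)
  r_1 = 21 (mod 289)
  r_2 = 3778 (mod 4913)
  r_3 = 28343 (mod 83521)
Final: r = 28343 satisfies f(r) ≡ 0 mod 17^4.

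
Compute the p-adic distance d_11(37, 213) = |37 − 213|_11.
d_11(37, 213) = 1/11

Step 1 — x − y = 37 − 213 = -176. Step 2 — v_11(-176) = 1 (factor: -176 = −(11^1 · 16); the sign does not affect v_p). Step 3 — |x − y|_11 = 11^{-1} = 1/11.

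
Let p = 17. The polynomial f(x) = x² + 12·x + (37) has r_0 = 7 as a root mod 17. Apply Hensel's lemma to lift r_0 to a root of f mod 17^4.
r_3 = 56022 (mod 83521)

Hensel: r_{i+1} = r_i − f(r_i)·(f′(r_i))^{-1} mod 17^{i+2}, f′(x) = 2x + 12. Iterate:
  r_0 = 7 (mod 17)
  r_1 = 245 (mod 289)
  r_2 = 1979 (mod 4913)
  r_3 = 56022 (mod 83521)
Final: r = 56022 satisfies f(r) ≡ 0 mod 17^4.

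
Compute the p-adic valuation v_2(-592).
v_2(-592) = 4

v_2(n) is the largest exponent k such that 2^k divides n. Factor out: -592 = -2^4 · 37. (Sign doesn't affect v_p.) So v_2(-592) = 4.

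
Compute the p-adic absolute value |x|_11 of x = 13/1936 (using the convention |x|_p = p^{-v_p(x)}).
|13/1936|_11 = 121

Step 1 — compute v_11(x) by factoring powers of 11 out of the numerator and denominator: v_11(13/1936) = -2. Step 2 — apply |x|_p = p^{-v_p(x)} = 11^{2} = 121.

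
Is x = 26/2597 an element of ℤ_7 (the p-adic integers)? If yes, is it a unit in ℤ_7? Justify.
x ∉ ℤ_7 (v_7(x) = -2 < 0)

ℤ_7 = {x ∈ ℚ_7 : v_7(x) ≥ 0} and ℤ_7^× = {x ∈ ℤ_7 : v_7(x) = 0}. Here v_7(26/2597) = v_7(num) − v_7(den) = -2; compare against these criteria.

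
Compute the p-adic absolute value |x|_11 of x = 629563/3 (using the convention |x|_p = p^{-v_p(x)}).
|629563/3|_11 = 1/14641

Step 1 — compute v_11(x) by factoring powers of 11 out of the numerator and denominator: v_11(629563/3) = 4. Step 2 — apply |x|_p = p^{-v_p(x)} = 11^{-4} = 1/14641.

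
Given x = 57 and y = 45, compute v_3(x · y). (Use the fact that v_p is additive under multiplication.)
v_3(2565) = 3

v_p(x) = 1 (factor: 57 = 3^1 · 19); v_p(y) = 2 (factor: 45 = 3^2 · 5). Additivity: v_p(xy) = v_p(x) + v_p(y) = 1 + 2 = 3. (Direct check: xy = 2565 = 3^3 · (95).)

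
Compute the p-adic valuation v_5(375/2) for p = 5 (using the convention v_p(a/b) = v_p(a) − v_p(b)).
v_5(375/2) = 3

Factor powers of 5 from the numerator and denominator of the reduced fraction: 375 = 5^3 · 3 and 2 = 5^0 · 2. Apply v_p(a/b) = v_p(a) − v_p(b): v_5(375/2) = 3 − 0 = 3.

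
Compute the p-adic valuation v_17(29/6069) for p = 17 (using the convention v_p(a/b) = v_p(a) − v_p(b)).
v_17(29/6069) = -2

Factor powers of 17 from the numerator and denominator of the reduced fraction: 29 = 17^0 · 29 and 6069 = 17^2 · 21. Apply v_p(a/b) = v_p(a) − v_p(b): v_17(29/6069) = 0 − 2 = -2.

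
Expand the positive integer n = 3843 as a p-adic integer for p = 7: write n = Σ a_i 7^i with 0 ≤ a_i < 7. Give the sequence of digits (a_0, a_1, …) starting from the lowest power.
(a_0, a_1, …) = (0, 3, 1, 4, 1)

Repeated division by 7 gives the digits low-to-high: 3843 = 3·7^1 + 1·7^2 + 4·7^3 + 1·7^4. Digit sequence: (0, 3, 1, 4, 1).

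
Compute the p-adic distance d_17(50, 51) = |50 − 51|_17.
d_17(50, 51) = 1

Step 1 — x − y = 50 − 51 = -1. Step 2 — v_17(-1) = 0 (factor: -1 = −(17^0 · 1); the sign does not affect v_p). Step 3 — |x − y|_17 = 17^{0} = 1.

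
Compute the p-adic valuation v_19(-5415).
v_19(-5415) = 2

v_19(n) is the largest exponent k such that 19^k divides n. Factor out: -5415 = -19^2 · 15. (Sign doesn't affect v_p.) So v_19(-5415) = 2.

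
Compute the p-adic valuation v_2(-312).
v_2(-312) = 3

v_2(n) is the largest exponent k such that 2^k divides n. Factor out: -312 = -2^3 · 39. (Sign doesn't affect v_p.) So v_2(-312) = 3.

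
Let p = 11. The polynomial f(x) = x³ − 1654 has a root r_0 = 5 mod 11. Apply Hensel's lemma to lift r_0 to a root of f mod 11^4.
r_3 = 11038 (mod 14641)

Hensel: r_{i+1} = r_i − f(r_i)/f′(r_i) mod 11^{i+2}, where f′(x) = 3x². Iterate:
  r_0 = 5 (mod 11)
  r_1 = 27 (mod 121)
  r_2 = 390 (mod 1331)
  r_3 = 11038 (mod 14641)
Final: r = 11038 with f(r) ≡ 0 mod 11^4.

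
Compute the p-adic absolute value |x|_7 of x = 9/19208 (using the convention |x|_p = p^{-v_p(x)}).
|9/19208|_7 = 2401

Step 1 — compute v_7(x) by factoring powers of 7 out of the numerator and denominator: v_7(9/19208) = -4. Step 2 — apply |x|_p = p^{-v_p(x)} = 7^{4} = 2401.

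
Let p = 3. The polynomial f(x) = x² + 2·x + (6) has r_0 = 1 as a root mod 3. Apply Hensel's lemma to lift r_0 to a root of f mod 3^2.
r_1 = 1 (mod 9)

Hensel: r_{i+1} = r_i − f(r_i)·(f′(r_i))^{-1} mod 3^{i+2}, f′(x) = 2x + 2. Iterate:
  r_0 = 1 (mod 3)
  r_1 = 1 (mod 9)
Final: r = 1 satisfies f(r) ≡ 0 mod 3^2.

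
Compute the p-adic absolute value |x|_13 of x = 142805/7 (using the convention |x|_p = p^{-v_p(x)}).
|142805/7|_13 = 1/28561

Step 1 — compute v_13(x) by factoring powers of 13 out of the numerator and denominator: v_13(142805/7) = 4. Step 2 — apply |x|_p = p^{-v_p(x)} = 13^{-4} = 1/28561.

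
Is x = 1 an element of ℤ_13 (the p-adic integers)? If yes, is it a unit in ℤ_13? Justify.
x ∈ ℤ_13^× (unit); v_13(x) = 0

ℤ_13 = {x ∈ ℚ_13 : v_13(x) ≥ 0} and ℤ_13^× = {x ∈ ℤ_13 : v_13(x) = 0}. Here v_13(1) = v_13(num) − v_13(den) = 0; compare against these criteria.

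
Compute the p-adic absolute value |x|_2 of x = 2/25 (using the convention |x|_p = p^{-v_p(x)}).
|2/25|_2 = 1/2

Step 1 — compute v_2(x) by factoring powers of 2 out of the numerator and denominator: v_2(2/25) = 1. Step 2 — apply |x|_p = p^{-v_p(x)} = 2^{-1} = 1/2.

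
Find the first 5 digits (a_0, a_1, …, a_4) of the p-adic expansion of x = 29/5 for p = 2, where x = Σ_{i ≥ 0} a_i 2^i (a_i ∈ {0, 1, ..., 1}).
(a_0, …, a_4) = (1, 0, 0, 1, 1)

v_2(29/5) = 0 (numerator and denominator both coprime to 2), so x ∈ ℤ_2^×. Compute digits iteratively via a_i = x_i mod 2, x_{i+1} = (x_i − a_i)/2, with x_0 = x:
  x_0 = 29/5;  a_0 = 1;  x_1 = (x_0 − 1)/2 = 12/5
  x_1 = 12/5;  a_1 = 0;  x_2 = (x_1 − 0)/2 = 6/5
  x_2 = 6/5;  a_2 = 0;  x_3 = (x_2 − 0)/2 = 3/5
  x_3 = 3/5;  a_3 = 1;  x_4 = (x_3 − 1)/2 = -1/5
  x_4 = -1/5;  a_4 = 1;  x_5 = (x_4 − 1)/2 = -3/5
Digits: (1, 0, 0, 1, 1).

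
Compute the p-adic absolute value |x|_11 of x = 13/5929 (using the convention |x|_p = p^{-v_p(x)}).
|13/5929|_11 = 121

Step 1 — compute v_11(x) by factoring powers of 11 out of the numerator and denominator: v_11(13/5929) = -2. Step 2 — apply |x|_p = p^{-v_p(x)} = 11^{2} = 121.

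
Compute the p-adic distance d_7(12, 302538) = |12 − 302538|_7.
d_7(12, 302538) = 1/16807

Step 1 — x − y = 12 − 302538 = -302526. Step 2 — v_7(-302526) = 5 (factor: -302526 = −(7^5 · 18); the sign does not affect v_p). Step 3 — |x − y|_7 = 7^{-5} = 1/16807.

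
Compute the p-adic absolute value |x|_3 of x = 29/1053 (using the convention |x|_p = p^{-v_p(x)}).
|29/1053|_3 = 81

Step 1 — compute v_3(x) by factoring powers of 3 out of the numerator and denominator: v_3(29/1053) = -4. Step 2 — apply |x|_p = p^{-v_p(x)} = 3^{4} = 81.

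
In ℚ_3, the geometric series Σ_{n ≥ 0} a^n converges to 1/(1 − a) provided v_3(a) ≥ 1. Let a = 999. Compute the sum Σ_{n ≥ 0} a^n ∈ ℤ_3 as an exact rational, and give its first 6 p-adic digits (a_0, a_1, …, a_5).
Σ a^n = 1/(1 − a) = -1/998;  first 6 digits = (1, 0, 0, 1, 0, 1)

v_3(a) = 3 ≥ 1, so the series converges in ℤ_3 to 1/(1 − a) = 1/(1 − 999) = -1/998. Expand this rational in ℤ_3: compute digits iteratively via d_i = x_i mod 3, x_{i+1} = (x_i − d_i)/3. The first 6 digits are (1, 0, 0, 1, 0, 1).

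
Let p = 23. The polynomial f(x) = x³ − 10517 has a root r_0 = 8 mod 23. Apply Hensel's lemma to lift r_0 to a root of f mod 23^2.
r_1 = 399 (mod 529)

Hensel: r_{i+1} = r_i − f(r_i)/f′(r_i) mod 23^{i+2}, where f′(x) = 3x². Iterate:
  r_0 = 8 (mod 23)
  r_1 = 399 (mod 529)
Final: r = 399 with f(r) ≡ 0 mod 23^2.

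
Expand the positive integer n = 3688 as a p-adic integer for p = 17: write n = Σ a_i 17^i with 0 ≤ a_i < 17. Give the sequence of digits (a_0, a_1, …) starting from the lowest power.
(a_0, a_1, …) = (16, 12, 12)

Repeated division by 17 gives the digits low-to-high: 3688 = 16 + 12·17^1 + 12·17^2. Digit sequence: (16, 12, 12).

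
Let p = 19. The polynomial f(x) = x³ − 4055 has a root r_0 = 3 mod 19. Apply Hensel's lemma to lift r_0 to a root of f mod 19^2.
r_1 = 326 (mod 361)

Hensel: r_{i+1} = r_i − f(r_i)/f′(r_i) mod 19^{i+2}, where f′(x) = 3x². Iterate:
  r_0 = 3 (mod 19)
  r_1 = 326 (mod 361)
Final: r = 326 with f(r) ≡ 0 mod 19^2.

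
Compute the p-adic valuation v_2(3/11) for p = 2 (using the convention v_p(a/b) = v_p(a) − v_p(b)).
v_2(3/11) = 0

Factor powers of 2 from the numerator and denominator of the reduced fraction: 3 = 2^0 · 3 and 11 = 2^0 · 11. Apply v_p(a/b) = v_p(a) − v_p(b): v_2(3/11) = 0 − 0 = 0.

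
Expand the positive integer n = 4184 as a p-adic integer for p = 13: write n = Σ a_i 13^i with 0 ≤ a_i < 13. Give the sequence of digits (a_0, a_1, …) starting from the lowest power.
(a_0, a_1, …) = (11, 9, 11, 1)

Repeated division by 13 gives the digits low-to-high: 4184 = 11 + 9·13^1 + 11·13^2 + 1·13^3. Digit sequence: (11, 9, 11, 1).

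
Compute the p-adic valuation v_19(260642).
v_19(260642) = 4

v_19(n) is the largest exponent k such that 19^k divides n. Factor out: 260642 = 19^4 · 2. (Sign doesn't affect v_p.) So v_19(260642) = 4.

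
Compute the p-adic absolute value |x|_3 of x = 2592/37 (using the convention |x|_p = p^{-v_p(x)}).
|2592/37|_3 = 1/81

Step 1 — compute v_3(x) by factoring powers of 3 out of the numerator and denominator: v_3(2592/37) = 4. Step 2 — apply |x|_p = p^{-v_p(x)} = 3^{-4} = 1/81.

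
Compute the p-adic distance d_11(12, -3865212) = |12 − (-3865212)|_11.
d_11(12, -3865212) = 1/161051

Step 1 — x − y = 12 − (-3865212) = 3865224. Step 2 — v_11(3865224) = 5 (factor: 3865224 = (11^5 · 24); the sign does not affect v_p). Step 3 — |x − y|_11 = 11^{-5} = 1/161051.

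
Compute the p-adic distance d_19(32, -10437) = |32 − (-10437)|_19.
d_19(32, -10437) = 1/361

Step 1 — x − y = 32 − (-10437) = 10469. Step 2 — v_19(10469) = 2 (factor: 10469 = (19^2 · 29); the sign does not affect v_p). Step 3 — |x − y|_19 = 19^{-2} = 1/361.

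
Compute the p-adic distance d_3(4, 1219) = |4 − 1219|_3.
d_3(4, 1219) = 1/243

Step 1 — x − y = 4 − 1219 = -1215. Step 2 — v_3(-1215) = 5 (factor: -1215 = −(3^5 · 5); the sign does not affect v_p). Step 3 — |x − y|_3 = 3^{-5} = 1/243.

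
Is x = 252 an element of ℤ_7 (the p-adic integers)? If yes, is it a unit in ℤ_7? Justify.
x ∈ ℤ_7 but not a unit; v_7(x) = 1 > 0

ℤ_7 = {x ∈ ℚ_7 : v_7(x) ≥ 0} and ℤ_7^× = {x ∈ ℤ_7 : v_7(x) = 0}. Here v_7(252) = v_7(num) − v_7(den) = 1; compare against these criteria.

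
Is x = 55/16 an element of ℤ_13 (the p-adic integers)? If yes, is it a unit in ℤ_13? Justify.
x ∈ ℤ_13^× (unit); v_13(x) = 0

ℤ_13 = {x ∈ ℚ_13 : v_13(x) ≥ 0} and ℤ_13^× = {x ∈ ℤ_13 : v_13(x) = 0}. Here v_13(55/16) = v_13(num) − v_13(den) = 0; compare against these criteria.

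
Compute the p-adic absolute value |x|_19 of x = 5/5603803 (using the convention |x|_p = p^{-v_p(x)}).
|5/5603803|_19 = 130321

Step 1 — compute v_19(x) by factoring powers of 19 out of the numerator and denominator: v_19(5/5603803) = -4. Step 2 — apply |x|_p = p^{-v_p(x)} = 19^{4} = 130321.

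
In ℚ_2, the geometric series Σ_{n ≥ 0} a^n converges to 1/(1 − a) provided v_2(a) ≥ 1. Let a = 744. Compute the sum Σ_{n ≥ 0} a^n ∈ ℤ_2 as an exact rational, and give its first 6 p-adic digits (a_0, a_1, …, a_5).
Σ a^n = 1/(1 − a) = -1/743;  first 6 digits = (1, 0, 0, 1, 0, 1)

v_2(a) = 3 ≥ 1, so the series converges in ℤ_2 to 1/(1 − a) = 1/(1 − 744) = -1/743. Expand this rational in ℤ_2: compute digits iteratively via d_i = x_i mod 2, x_{i+1} = (x_i − d_i)/2. The first 6 digits are (1, 0, 0, 1, 0, 1).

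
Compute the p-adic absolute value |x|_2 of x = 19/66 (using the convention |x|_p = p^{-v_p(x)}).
|19/66|_2 = 2

Step 1 — compute v_2(x) by factoring powers of 2 out of the numerator and denominator: v_2(19/66) = -1. Step 2 — apply |x|_p = p^{-v_p(x)} = 2^{1} = 2.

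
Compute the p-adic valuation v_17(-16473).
v_17(-16473) = 2

v_17(n) is the largest exponent k such that 17^k divides n. Factor out: -16473 = -17^2 · 57. (Sign doesn't affect v_p.) So v_17(-16473) = 2.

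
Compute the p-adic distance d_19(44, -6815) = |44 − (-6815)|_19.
d_19(44, -6815) = 1/6859

Step 1 — x − y = 44 − (-6815) = 6859. Step 2 — v_19(6859) = 3 (factor: 6859 = (19^3 · 1); the sign does not affect v_p). Step 3 — |x − y|_19 = 19^{-3} = 1/6859.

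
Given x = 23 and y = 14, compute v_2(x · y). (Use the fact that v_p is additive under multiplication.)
v_2(322) = 1

v_p(x) = 0 (factor: 23 = 2^0 · 23); v_p(y) = 1 (factor: 14 = 2^1 · 7). Additivity: v_p(xy) = v_p(x) + v_p(y) = 0 + 1 = 1. (Direct check: xy = 322 = 2^1 · (161).)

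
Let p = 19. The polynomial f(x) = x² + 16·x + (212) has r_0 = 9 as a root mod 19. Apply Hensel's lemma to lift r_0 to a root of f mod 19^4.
r_3 = 7248 (mod 130321)

Hensel: r_{i+1} = r_i − f(r_i)·(f′(r_i))^{-1} mod 19^{i+2}, f′(x) = 2x + 16. Iterate:
  r_0 = 9 (mod 19)
  r_1 = 28 (mod 361)
  r_2 = 389 (mod 6859)
  r_3 = 7248 (mod 130321)
Final: r = 7248 satisfies f(r) ≡ 0 mod 19^4.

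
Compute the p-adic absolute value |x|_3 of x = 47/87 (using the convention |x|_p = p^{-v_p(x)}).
|47/87|_3 = 3

Step 1 — compute v_3(x) by factoring powers of 3 out of the numerator and denominator: v_3(47/87) = -1. Step 2 — apply |x|_p = p^{-v_p(x)} = 3^{1} = 3.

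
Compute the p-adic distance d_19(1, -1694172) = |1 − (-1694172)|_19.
d_19(1, -1694172) = 1/130321

Step 1 — x − y = 1 − (-1694172) = 1694173. Step 2 — v_19(1694173) = 4 (factor: 1694173 = (19^4 · 13); the sign does not affect v_p). Step 3 — |x − y|_19 = 19^{-4} = 1/130321.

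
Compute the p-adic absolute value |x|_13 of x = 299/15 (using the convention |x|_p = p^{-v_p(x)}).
|299/15|_13 = 1/13

Step 1 — compute v_13(x) by factoring powers of 13 out of the numerator and denominator: v_13(299/15) = 1. Step 2 — apply |x|_p = p^{-v_p(x)} = 13^{-1} = 1/13.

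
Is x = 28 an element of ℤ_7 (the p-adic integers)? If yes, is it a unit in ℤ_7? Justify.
x ∈ ℤ_7 but not a unit; v_7(x) = 1 > 0

ℤ_7 = {x ∈ ℚ_7 : v_7(x) ≥ 0} and ℤ_7^× = {x ∈ ℤ_7 : v_7(x) = 0}. Here v_7(28) = v_7(num) − v_7(den) = 1; compare against these criteria.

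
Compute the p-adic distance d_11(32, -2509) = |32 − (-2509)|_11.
d_11(32, -2509) = 1/121

Step 1 — x − y = 32 − (-2509) = 2541. Step 2 — v_11(2541) = 2 (factor: 2541 = (11^2 · 21); the sign does not affect v_p). Step 3 — |x − y|_11 = 11^{-2} = 1/121.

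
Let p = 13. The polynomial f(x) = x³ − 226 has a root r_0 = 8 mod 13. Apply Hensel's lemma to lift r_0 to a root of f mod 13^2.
r_1 = 47 (mod 169)

Hensel: r_{i+1} = r_i − f(r_i)/f′(r_i) mod 13^{i+2}, where f′(x) = 3x². Iterate:
  r_0 = 8 (mod 13)
  r_1 = 47 (mod 169)
Final: r = 47 with f(r) ≡ 0 mod 13^2.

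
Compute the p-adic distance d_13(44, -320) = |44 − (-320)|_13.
d_13(44, -320) = 1/13

Step 1 — x − y = 44 − (-320) = 364. Step 2 — v_13(364) = 1 (factor: 364 = (13^1 · 28); the sign does not affect v_p). Step 3 — |x − y|_13 = 13^{-1} = 1/13.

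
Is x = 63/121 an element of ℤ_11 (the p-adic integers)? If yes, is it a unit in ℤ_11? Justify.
x ∉ ℤ_11 (v_11(x) = -2 < 0)

ℤ_11 = {x ∈ ℚ_11 : v_11(x) ≥ 0} and ℤ_11^× = {x ∈ ℤ_11 : v_11(x) = 0}. Here v_11(63/121) = v_11(num) − v_11(den) = -2; compare against these criteria.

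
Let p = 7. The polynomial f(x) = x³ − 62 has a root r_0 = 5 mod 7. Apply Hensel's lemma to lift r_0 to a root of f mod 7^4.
r_3 = 1531 (mod 2401)

Hensel: r_{i+1} = r_i − f(r_i)/f′(r_i) mod 7^{i+2}, where f′(x) = 3x². Iterate:
  r_0 = 5 (mod 7)
  r_1 = 12 (mod 49)
  r_2 = 159 (mod 343)
  r_3 = 1531 (mod 2401)
Final: r = 1531 with f(r) ≡ 0 mod 7^4.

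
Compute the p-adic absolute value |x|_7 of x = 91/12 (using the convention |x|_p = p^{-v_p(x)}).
|91/12|_7 = 1/7

Step 1 — compute v_7(x) by factoring powers of 7 out of the numerator and denominator: v_7(91/12) = 1. Step 2 — apply |x|_p = p^{-v_p(x)} = 7^{-1} = 1/7.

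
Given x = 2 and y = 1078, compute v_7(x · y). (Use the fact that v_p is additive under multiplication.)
v_7(2156) = 2

v_p(x) = 0 (factor: 2 = 7^0 · 2); v_p(y) = 2 (factor: 1078 = 7^2 · 22). Additivity: v_p(xy) = v_p(x) + v_p(y) = 0 + 2 = 2. (Direct check: xy = 2156 = 7^2 · (44).)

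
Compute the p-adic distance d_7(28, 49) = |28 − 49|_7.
d_7(28, 49) = 1/7

Step 1 — x − y = 28 − 49 = -21. Step 2 — v_7(-21) = 1 (factor: -21 = −(7^1 · 3); the sign does not affect v_p). Step 3 — |x − y|_7 = 7^{-1} = 1/7.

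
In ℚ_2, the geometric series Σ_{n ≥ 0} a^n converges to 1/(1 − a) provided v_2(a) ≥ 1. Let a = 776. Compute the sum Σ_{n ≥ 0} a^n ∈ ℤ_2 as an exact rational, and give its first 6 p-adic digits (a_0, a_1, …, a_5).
Σ a^n = 1/(1 − a) = -1/775;  first 6 digits = (1, 0, 0, 1, 0, 0)

v_2(a) = 3 ≥ 1, so the series converges in ℤ_2 to 1/(1 − a) = 1/(1 − 776) = -1/775. Expand this rational in ℤ_2: compute digits iteratively via d_i = x_i mod 2, x_{i+1} = (x_i − d_i)/2. The first 6 digits are (1, 0, 0, 1, 0, 0).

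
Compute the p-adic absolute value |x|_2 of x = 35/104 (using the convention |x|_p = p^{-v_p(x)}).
|35/104|_2 = 8

Step 1 — compute v_2(x) by factoring powers of 2 out of the numerator and denominator: v_2(35/104) = -3. Step 2 — apply |x|_p = p^{-v_p(x)} = 2^{3} = 8.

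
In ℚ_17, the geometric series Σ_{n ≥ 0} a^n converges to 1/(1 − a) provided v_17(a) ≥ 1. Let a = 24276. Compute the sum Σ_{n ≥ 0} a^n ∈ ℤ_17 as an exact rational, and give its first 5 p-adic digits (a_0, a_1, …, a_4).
Σ a^n = 1/(1 − a) = -1/24275;  first 5 digits = (1, 0, 16, 4, 1)

v_17(a) = 2 ≥ 1, so the series converges in ℤ_17 to 1/(1 − a) = 1/(1 − 24276) = -1/24275. Expand this rational in ℤ_17: compute digits iteratively via d_i = x_i mod 17, x_{i+1} = (x_i − d_i)/17. The first 5 digits are (1, 0, 16, 4, 1).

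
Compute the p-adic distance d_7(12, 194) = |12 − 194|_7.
d_7(12, 194) = 1/7

Step 1 — x − y = 12 − 194 = -182. Step 2 — v_7(-182) = 1 (factor: -182 = −(7^1 · 26); the sign does not affect v_p). Step 3 — |x − y|_7 = 7^{-1} = 1/7.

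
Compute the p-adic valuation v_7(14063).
v_7(14063) = 3

v_7(n) is the largest exponent k such that 7^k divides n. Factor out: 14063 = 7^3 · 41. (Sign doesn't affect v_p.) So v_7(14063) = 3.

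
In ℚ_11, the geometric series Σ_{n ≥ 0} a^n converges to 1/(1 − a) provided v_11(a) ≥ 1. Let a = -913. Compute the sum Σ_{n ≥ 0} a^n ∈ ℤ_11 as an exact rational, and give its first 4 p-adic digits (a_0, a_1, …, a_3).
Σ a^n = 1/(1 − a) = 1/914;  first 4 digits = (1, 5, 6, 2)

v_11(a) = 1 ≥ 1, so the series converges in ℤ_11 to 1/(1 − a) = 1/(1 − (-913)) = 1/914. Expand this rational in ℤ_11: compute digits iteratively via d_i = x_i mod 11, x_{i+1} = (x_i − d_i)/11. The first 4 digits are (1, 5, 6, 2).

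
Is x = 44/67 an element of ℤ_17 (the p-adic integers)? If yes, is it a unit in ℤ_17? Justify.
x ∈ ℤ_17^× (unit); v_17(x) = 0

ℤ_17 = {x ∈ ℚ_17 : v_17(x) ≥ 0} and ℤ_17^× = {x ∈ ℤ_17 : v_17(x) = 0}. Here v_17(44/67) = v_17(num) − v_17(den) = 0; compare against these criteria.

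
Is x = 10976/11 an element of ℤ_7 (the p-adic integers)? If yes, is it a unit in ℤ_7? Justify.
x ∈ ℤ_7 but not a unit; v_7(x) = 3 > 0

ℤ_7 = {x ∈ ℚ_7 : v_7(x) ≥ 0} and ℤ_7^× = {x ∈ ℤ_7 : v_7(x) = 0}. Here v_7(10976/11) = v_7(num) − v_7(den) = 3; compare against these criteria.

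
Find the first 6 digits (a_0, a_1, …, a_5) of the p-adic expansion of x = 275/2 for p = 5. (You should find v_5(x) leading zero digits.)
(a_0, …, a_5) = (0, 0, 3, 3, 2, 2)

v_5(275/2) = 2, so a_0 = ... = a_1 = 0. Factor out: x = 5^2 · u with u = 11/2 a unit in ℤ_5. Expand u iteratively via a_{v+i} = u_i mod 5, u_{i+1} = (u_i − a_{v+i})/5:
  u_0 = 11/2;  a_2 = 3;  u_1 = (u_0 − 3)/5 = 1/2
  u_1 = 1/2;  a_3 = 3;  u_2 = (u_1 − 3)/5 = -1/2
  u_2 = -1/2;  a_4 = 2;  u_3 = (u_2 − 2)/5 = -1/2
  u_3 = -1/2;  a_5 = 2;  u_4 = (u_3 − 2)/5 = -1/2
Digits: (0, 0, 3, 3, 2, 2).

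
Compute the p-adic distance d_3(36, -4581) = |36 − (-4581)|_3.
d_3(36, -4581) = 1/243

Step 1 — x − y = 36 − (-4581) = 4617. Step 2 — v_3(4617) = 5 (factor: 4617 = (3^5 · 19); the sign does not affect v_p). Step 3 — |x − y|_3 = 3^{-5} = 1/243.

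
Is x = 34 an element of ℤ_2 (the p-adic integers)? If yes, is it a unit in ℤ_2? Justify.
x ∈ ℤ_2 but not a unit; v_2(x) = 1 > 0

ℤ_2 = {x ∈ ℚ_2 : v_2(x) ≥ 0} and ℤ_2^× = {x ∈ ℤ_2 : v_2(x) = 0}. Here v_2(34) = v_2(num) − v_2(den) = 1; compare against these criteria.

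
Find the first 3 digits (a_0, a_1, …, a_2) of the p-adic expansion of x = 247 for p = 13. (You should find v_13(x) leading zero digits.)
(a_0, …, a_2) = (0, 6, 1)

v_13(247) = 1, so a_0 = ... = a_0 = 0. Factor out: x = 13^1 · u with u = 19 a unit in ℤ_13. Expand u iteratively via a_{v+i} = u_i mod 13, u_{i+1} = (u_i − a_{v+i})/13:
  u_0 = 19;  a_1 = 6;  u_1 = (u_0 − 6)/13 = 1
  u_1 = 1;  a_2 = 1;  u_2 = (u_1 − 1)/13 = 0
Digits: (0, 6, 1).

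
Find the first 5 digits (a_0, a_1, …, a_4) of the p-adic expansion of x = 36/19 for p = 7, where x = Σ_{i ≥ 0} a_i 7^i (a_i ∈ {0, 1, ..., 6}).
(a_0, …, a_4) = (3, 5, 0, 1, 5)

v_7(36/19) = 0 (numerator and denominator both coprime to 7), so x ∈ ℤ_7^×. Compute digits iteratively via a_i = x_i mod 7, x_{i+1} = (x_i − a_i)/7, with x_0 = x:
  x_0 = 36/19;  a_0 = 3;  x_1 = (x_0 − 3)/7 = -3/19
  x_1 = -3/19;  a_1 = 5;  x_2 = (x_1 − 5)/7 = -14/19
  x_2 = -14/19;  a_2 = 0;  x_3 = (x_2 − 0)/7 = -2/19
  x_3 = -2/19;  a_3 = 1;  x_4 = (x_3 − 1)/7 = -3/19
  x_4 = -3/19;  a_4 = 5;  x_5 = (x_4 − 5)/7 = -14/19
Digits: (3, 5, 0, 1, 5).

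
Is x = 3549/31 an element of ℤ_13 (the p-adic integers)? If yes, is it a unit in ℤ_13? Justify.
x ∈ ℤ_13 but not a unit; v_13(x) = 2 > 0

ℤ_13 = {x ∈ ℚ_13 : v_13(x) ≥ 0} and ℤ_13^× = {x ∈ ℤ_13 : v_13(x) = 0}. Here v_13(3549/31) = v_13(num) − v_13(den) = 2; compare against these criteria.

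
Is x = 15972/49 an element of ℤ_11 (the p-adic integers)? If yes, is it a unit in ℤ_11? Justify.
x ∈ ℤ_11 but not a unit; v_11(x) = 3 > 0

ℤ_11 = {x ∈ ℚ_11 : v_11(x) ≥ 0} and ℤ_11^× = {x ∈ ℤ_11 : v_11(x) = 0}. Here v_11(15972/49) = v_11(num) − v_11(den) = 3; compare against these criteria.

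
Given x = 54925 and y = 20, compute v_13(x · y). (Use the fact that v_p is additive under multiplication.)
v_13(1098500) = 3

v_p(x) = 3 (factor: 54925 = 13^3 · 25); v_p(y) = 0 (factor: 20 = 13^0 · 20). Additivity: v_p(xy) = v_p(x) + v_p(y) = 3 + 0 = 3. (Direct check: xy = 1098500 = 13^3 · (500).)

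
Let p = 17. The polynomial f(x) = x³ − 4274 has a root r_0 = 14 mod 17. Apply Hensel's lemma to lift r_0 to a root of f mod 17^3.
r_2 = 3057 (mod 4913)

Hensel: r_{i+1} = r_i − f(r_i)/f′(r_i) mod 17^{i+2}, where f′(x) = 3x². Iterate:
  r_0 = 14 (mod 17)
  r_1 = 167 (mod 289)
  r_2 = 3057 (mod 4913)
Final: r = 3057 with f(r) ≡ 0 mod 17^3.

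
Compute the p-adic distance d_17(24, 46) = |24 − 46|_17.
d_17(24, 46) = 1

Step 1 — x − y = 24 − 46 = -22. Step 2 — v_17(-22) = 0 (factor: -22 = −(17^0 · 22); the sign does not affect v_p). Step 3 — |x − y|_17 = 17^{0} = 1.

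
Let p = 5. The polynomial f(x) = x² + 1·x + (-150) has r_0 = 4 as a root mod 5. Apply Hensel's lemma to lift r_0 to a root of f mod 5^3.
r_2 = 99 (mod 125)

Hensel: r_{i+1} = r_i − f(r_i)·(f′(r_i))^{-1} mod 5^{i+2}, f′(x) = 2x + 1. Iterate:
  r_0 = 4 (mod 5)
  r_1 = 24 (mod 25)
  r_2 = 99 (mod 125)
Final: r = 99 satisfies f(r) ≡ 0 mod 5^3.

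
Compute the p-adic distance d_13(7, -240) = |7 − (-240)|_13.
d_13(7, -240) = 1/13

Step 1 — x − y = 7 − (-240) = 247. Step 2 — v_13(247) = 1 (factor: 247 = (13^1 · 19); the sign does not affect v_p). Step 3 — |x − y|_13 = 13^{-1} = 1/13.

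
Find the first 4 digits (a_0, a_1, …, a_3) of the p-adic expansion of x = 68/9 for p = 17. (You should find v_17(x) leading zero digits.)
(a_0, …, a_3) = (0, 8, 9, 7)

v_17(68/9) = 1, so a_0 = ... = a_0 = 0. Factor out: x = 17^1 · u with u = 4/9 a unit in ℤ_17. Expand u iteratively via a_{v+i} = u_i mod 17, u_{i+1} = (u_i − a_{v+i})/17:
  u_0 = 4/9;  a_1 = 8;  u_1 = (u_0 − 8)/17 = -4/9
  u_1 = -4/9;  a_2 = 9;  u_2 = (u_1 − 9)/17 = -5/9
  u_2 = -5/9;  a_3 = 7;  u_3 = (u_2 − 7)/17 = -4/9
Digits: (0, 8, 9, 7).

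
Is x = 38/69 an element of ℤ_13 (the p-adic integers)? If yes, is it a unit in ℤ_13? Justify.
x ∈ ℤ_13^× (unit); v_13(x) = 0

ℤ_13 = {x ∈ ℚ_13 : v_13(x) ≥ 0} and ℤ_13^× = {x ∈ ℤ_13 : v_13(x) = 0}. Here v_13(38/69) = v_13(num) − v_13(den) = 0; compare against these criteria.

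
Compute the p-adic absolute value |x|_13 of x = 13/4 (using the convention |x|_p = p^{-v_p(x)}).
|13/4|_13 = 1/13

Step 1 — compute v_13(x) by factoring powers of 13 out of the numerator and denominator: v_13(13/4) = 1. Step 2 — apply |x|_p = p^{-v_p(x)} = 13^{-1} = 1/13.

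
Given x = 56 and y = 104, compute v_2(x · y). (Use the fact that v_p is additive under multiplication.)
v_2(5824) = 6

v_p(x) = 3 (factor: 56 = 2^3 · 7); v_p(y) = 3 (factor: 104 = 2^3 · 13). Additivity: v_p(xy) = v_p(x) + v_p(y) = 3 + 3 = 6. (Direct check: xy = 5824 = 2^6 · (91).)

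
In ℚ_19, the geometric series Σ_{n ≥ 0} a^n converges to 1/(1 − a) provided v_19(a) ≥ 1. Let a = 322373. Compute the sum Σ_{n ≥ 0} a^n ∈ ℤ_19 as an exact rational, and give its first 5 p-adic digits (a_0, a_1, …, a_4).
Σ a^n = 1/(1 − a) = -1/322372;  first 5 digits = (1, 0, 0, 9, 2)

v_19(a) = 3 ≥ 1, so the series converges in ℤ_19 to 1/(1 − a) = 1/(1 − 322373) = -1/322372. Expand this rational in ℤ_19: compute digits iteratively via d_i = x_i mod 19, x_{i+1} = (x_i − d_i)/19. The first 5 digits are (1, 0, 0, 9, 2).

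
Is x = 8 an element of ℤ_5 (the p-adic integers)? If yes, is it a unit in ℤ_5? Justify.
x ∈ ℤ_5^× (unit); v_5(x) = 0

ℤ_5 = {x ∈ ℚ_5 : v_5(x) ≥ 0} and ℤ_5^× = {x ∈ ℤ_5 : v_5(x) = 0}. Here v_5(8) = v_5(num) − v_5(den) = 0; compare against these criteria.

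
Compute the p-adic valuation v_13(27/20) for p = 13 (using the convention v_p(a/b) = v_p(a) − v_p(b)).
v_13(27/20) = 0

Factor powers of 13 from the numerator and denominator of the reduced fraction: 27 = 13^0 · 27 and 20 = 13^0 · 20. Apply v_p(a/b) = v_p(a) − v_p(b): v_13(27/20) = 0 − 0 = 0.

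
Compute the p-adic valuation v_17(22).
v_17(22) = 0

v_17(n) is the largest exponent k such that 17^k divides n. Factor out: 22 = 17^0 · 22. (Sign doesn't affect v_p.) So v_17(22) = 0.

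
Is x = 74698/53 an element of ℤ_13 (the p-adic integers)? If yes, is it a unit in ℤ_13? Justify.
x ∈ ℤ_13 but not a unit; v_13(x) = 3 > 0

ℤ_13 = {x ∈ ℚ_13 : v_13(x) ≥ 0} and ℤ_13^× = {x ∈ ℤ_13 : v_13(x) = 0}. Here v_13(74698/53) = v_13(num) − v_13(den) = 3; compare against these criteria.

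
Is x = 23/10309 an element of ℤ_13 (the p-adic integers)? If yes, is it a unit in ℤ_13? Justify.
x ∉ ℤ_13 (v_13(x) = -2 < 0)

ℤ_13 = {x ∈ ℚ_13 : v_13(x) ≥ 0} and ℤ_13^× = {x ∈ ℤ_13 : v_13(x) = 0}. Here v_13(23/10309) = v_13(num) − v_13(den) = -2; compare against these criteria.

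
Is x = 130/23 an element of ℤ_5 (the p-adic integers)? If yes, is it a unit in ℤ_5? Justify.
x ∈ ℤ_5 but not a unit; v_5(x) = 1 > 0

ℤ_5 = {x ∈ ℚ_5 : v_5(x) ≥ 0} and ℤ_5^× = {x ∈ ℤ_5 : v_5(x) = 0}. Here v_5(130/23) = v_5(num) − v_5(den) = 1; compare against these criteria.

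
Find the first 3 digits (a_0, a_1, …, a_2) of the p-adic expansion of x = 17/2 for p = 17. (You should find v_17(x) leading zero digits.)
(a_0, …, a_2) = (0, 9, 8)

v_17(17/2) = 1, so a_0 = ... = a_0 = 0. Factor out: x = 17^1 · u with u = 1/2 a unit in ℤ_17. Expand u iteratively via a_{v+i} = u_i mod 17, u_{i+1} = (u_i − a_{v+i})/17:
  u_0 = 1/2;  a_1 = 9;  u_1 = (u_0 − 9)/17 = -1/2
  u_1 = -1/2;  a_2 = 8;  u_2 = (u_1 − 8)/17 = -1/2
Digits: (0, 9, 8).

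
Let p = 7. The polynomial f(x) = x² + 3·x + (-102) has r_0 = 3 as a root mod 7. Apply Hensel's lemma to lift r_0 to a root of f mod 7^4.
r_3 = 1417 (mod 2401)

Hensel: r_{i+1} = r_i − f(r_i)·(f′(r_i))^{-1} mod 7^{i+2}, f′(x) = 2x + 3. Iterate:
  r_0 = 3 (mod 7)
  r_1 = 45 (mod 49)
  r_2 = 45 (mod 343)
  r_3 = 1417 (mod 2401)
Final: r = 1417 satisfies f(r) ≡ 0 mod 7^4.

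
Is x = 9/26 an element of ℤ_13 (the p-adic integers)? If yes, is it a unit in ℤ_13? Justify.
x ∉ ℤ_13 (v_13(x) = -1 < 0)

ℤ_13 = {x ∈ ℚ_13 : v_13(x) ≥ 0} and ℤ_13^× = {x ∈ ℤ_13 : v_13(x) = 0}. Here v_13(9/26) = v_13(num) − v_13(den) = -1; compare against these criteria.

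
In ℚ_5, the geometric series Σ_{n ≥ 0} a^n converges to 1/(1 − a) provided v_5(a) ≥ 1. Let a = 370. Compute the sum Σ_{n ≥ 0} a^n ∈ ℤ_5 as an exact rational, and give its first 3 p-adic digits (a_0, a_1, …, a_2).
Σ a^n = 1/(1 − a) = -1/369;  first 3 digits = (1, 4, 0)

v_5(a) = 1 ≥ 1, so the series converges in ℤ_5 to 1/(1 − a) = 1/(1 − 370) = -1/369. Expand this rational in ℤ_5: compute digits iteratively via d_i = x_i mod 5, x_{i+1} = (x_i − d_i)/5. The first 3 digits are (1, 4, 0).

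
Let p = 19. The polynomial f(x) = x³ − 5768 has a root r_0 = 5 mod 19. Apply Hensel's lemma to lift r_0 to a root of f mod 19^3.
r_2 = 2304 (mod 6859)

Hensel: r_{i+1} = r_i − f(r_i)/f′(r_i) mod 19^{i+2}, where f′(x) = 3x². Iterate:
  r_0 = 5 (mod 19)
  r_1 = 138 (mod 361)
  r_2 = 2304 (mod 6859)
Final: r = 2304 with f(r) ≡ 0 mod 19^3.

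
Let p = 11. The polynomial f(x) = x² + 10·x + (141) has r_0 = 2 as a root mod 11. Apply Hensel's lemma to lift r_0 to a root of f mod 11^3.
r_2 = 915 (mod 1331)

Hensel: r_{i+1} = r_i − f(r_i)·(f′(r_i))^{-1} mod 11^{i+2}, f′(x) = 2x + 10. Iterate:
  r_0 = 2 (mod 11)
  r_1 = 68 (mod 121)
  r_2 = 915 (mod 1331)
Final: r = 915 satisfies f(r) ≡ 0 mod 11^3.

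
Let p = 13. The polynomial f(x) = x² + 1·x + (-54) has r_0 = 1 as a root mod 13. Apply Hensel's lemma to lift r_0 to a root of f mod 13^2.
r_1 = 131 (mod 169)

Hensel: r_{i+1} = r_i − f(r_i)·(f′(r_i))^{-1} mod 13^{i+2}, f′(x) = 2x + 1. Iterate:
  r_0 = 1 (mod 13)
  r_1 = 131 (mod 169)
Final: r = 131 satisfies f(r) ≡ 0 mod 13^2.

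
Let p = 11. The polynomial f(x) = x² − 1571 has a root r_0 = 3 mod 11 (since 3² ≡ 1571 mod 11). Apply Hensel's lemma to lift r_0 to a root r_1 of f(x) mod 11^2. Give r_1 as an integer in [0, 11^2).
r_1 = 102 (mod 121)

Hensel's recurrence: r_{i+1} = r_i − f(r_i)·(f′(r_i))^{-1} mod 11^{i+2}, with f′(x) = 2x. Iterate:
  r_0 = 3 (mod 11)
  r_1 = 102 (mod 121)
Final: r_1 = 102, and one checks f(r_1) ≡ 0 mod 11^2.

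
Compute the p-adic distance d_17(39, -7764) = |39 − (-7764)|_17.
d_17(39, -7764) = 1/289

Step 1 — x − y = 39 − (-7764) = 7803. Step 2 — v_17(7803) = 2 (factor: 7803 = (17^2 · 27); the sign does not affect v_p). Step 3 — |x − y|_17 = 17^{-2} = 1/289.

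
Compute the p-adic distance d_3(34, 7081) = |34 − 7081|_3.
d_3(34, 7081) = 1/243

Step 1 — x − y = 34 − 7081 = -7047. Step 2 — v_3(-7047) = 5 (factor: -7047 = −(3^5 · 29); the sign does not affect v_p). Step 3 — |x − y|_3 = 3^{-5} = 1/243.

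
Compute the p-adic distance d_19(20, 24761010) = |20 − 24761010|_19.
d_19(20, 24761010) = 1/2476099

Step 1 — x − y = 20 − 24761010 = -24760990. Step 2 — v_19(-24760990) = 5 (factor: -24760990 = −(19^5 · 10); the sign does not affect v_p). Step 3 — |x − y|_19 = 19^{-5} = 1/2476099.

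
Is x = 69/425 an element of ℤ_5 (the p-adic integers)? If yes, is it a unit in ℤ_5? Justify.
x ∉ ℤ_5 (v_5(x) = -2 < 0)

ℤ_5 = {x ∈ ℚ_5 : v_5(x) ≥ 0} and ℤ_5^× = {x ∈ ℤ_5 : v_5(x) = 0}. Here v_5(69/425) = v_5(num) − v_5(den) = -2; compare against these criteria.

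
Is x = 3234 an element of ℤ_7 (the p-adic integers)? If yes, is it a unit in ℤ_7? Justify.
x ∈ ℤ_7 but not a unit; v_7(x) = 2 > 0

ℤ_7 = {x ∈ ℚ_7 : v_7(x) ≥ 0} and ℤ_7^× = {x ∈ ℤ_7 : v_7(x) = 0}. Here v_7(3234) = v_7(num) − v_7(den) = 2; compare against these criteria.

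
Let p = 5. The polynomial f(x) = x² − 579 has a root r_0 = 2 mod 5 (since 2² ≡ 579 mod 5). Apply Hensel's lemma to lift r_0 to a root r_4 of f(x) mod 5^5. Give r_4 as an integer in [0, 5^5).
r_4 = 302 (mod 3125)

Hensel's recurrence: r_{i+1} = r_i − f(r_i)·(f′(r_i))^{-1} mod 5^{i+2}, with f′(x) = 2x. Iterate:
  r_0 = 2 (mod 5)
  r_1 = 2 (mod 25)
  r_2 = 52 (mod 125)
  r_3 = 302 (mod 625)
  r_4 = 302 (mod 3125)
Final: r_4 = 302, and one checks f(r_4) ≡ 0 mod 5^5.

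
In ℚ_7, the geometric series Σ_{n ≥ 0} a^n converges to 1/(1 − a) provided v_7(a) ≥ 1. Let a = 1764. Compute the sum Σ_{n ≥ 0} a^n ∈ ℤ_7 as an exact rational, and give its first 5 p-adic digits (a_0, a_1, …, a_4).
Σ a^n = 1/(1 − a) = -1/1763;  first 5 digits = (1, 0, 1, 5, 1)

v_7(a) = 2 ≥ 1, so the series converges in ℤ_7 to 1/(1 − a) = 1/(1 − 1764) = -1/1763. Expand this rational in ℤ_7: compute digits iteratively via d_i = x_i mod 7, x_{i+1} = (x_i − d_i)/7. The first 5 digits are (1, 0, 1, 5, 1).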